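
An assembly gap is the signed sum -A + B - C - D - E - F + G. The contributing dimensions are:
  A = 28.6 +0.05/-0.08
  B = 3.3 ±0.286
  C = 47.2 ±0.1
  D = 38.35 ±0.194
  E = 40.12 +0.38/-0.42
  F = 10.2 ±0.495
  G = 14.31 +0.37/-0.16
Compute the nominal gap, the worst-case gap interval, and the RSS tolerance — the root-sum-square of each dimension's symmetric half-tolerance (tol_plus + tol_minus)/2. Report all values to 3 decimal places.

nominal=-146.860 wc=[-148.525,-144.915] rss=0.780

Stack each dimension's contribution:
  -A: nom -28.600 → Σnom=-28.600; wc +0.080/-0.050 → slack +0.080/-0.050; half-tol=0.065, Σhalf²=0.004225
  +B: nom +3.300 → Σnom=-25.300; wc +0.286/-0.286 → slack +0.366/-0.336; half-tol=0.286, Σhalf²=0.086021
  -C: nom -47.200 → Σnom=-72.500; wc +0.100/-0.100 → slack +0.466/-0.436; half-tol=0.100, Σhalf²=0.096021
  -D: nom -38.350 → Σnom=-110.850; wc +0.194/-0.194 → slack +0.660/-0.630; half-tol=0.194, Σhalf²=0.133657
  -E: nom -40.120 → Σnom=-150.970; wc +0.420/-0.380 → slack +1.080/-1.010; half-tol=0.400, Σhalf²=0.293657
  -F: nom -10.200 → Σnom=-161.170; wc +0.495/-0.495 → slack +1.575/-1.505; half-tol=0.495, Σhalf²=0.538682
  +G: nom +14.310 → Σnom=-146.860; wc +0.370/-0.160 → slack +1.945/-1.665; half-tol=0.265, Σhalf²=0.608907
Nominal = -146.860. Worst-case = [-146.860 - 1.665, -146.860 + 1.945] = [-148.525, -144.915]. RSS = √0.608907 = 0.780.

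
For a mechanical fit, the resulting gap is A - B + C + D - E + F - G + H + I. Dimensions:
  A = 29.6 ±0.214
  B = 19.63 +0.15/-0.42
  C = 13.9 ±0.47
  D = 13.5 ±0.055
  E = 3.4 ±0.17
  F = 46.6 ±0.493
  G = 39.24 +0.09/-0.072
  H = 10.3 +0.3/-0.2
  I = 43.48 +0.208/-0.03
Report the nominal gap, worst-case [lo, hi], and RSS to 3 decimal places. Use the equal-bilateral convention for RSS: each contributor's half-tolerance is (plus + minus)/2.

nominal=95.110 wc=[93.238,97.512] rss=0.840

Stack each dimension's contribution:
  +A: nom +29.600 → Σnom=29.600; wc +0.214/-0.214 → slack +0.214/-0.214; half-tol=0.214, Σhalf²=0.045796
  -B: nom -19.630 → Σnom=9.970; wc +0.420/-0.150 → slack +0.634/-0.364; half-tol=0.285, Σhalf²=0.127021
  +C: nom +13.900 → Σnom=23.870; wc +0.470/-0.470 → slack +1.104/-0.834; half-tol=0.470, Σhalf²=0.347921
  +D: nom +13.500 → Σnom=37.370; wc +0.055/-0.055 → slack +1.159/-0.889; half-tol=0.055, Σhalf²=0.350946
  -E: nom -3.400 → Σnom=33.970; wc +0.170/-0.170 → slack +1.329/-1.059; half-tol=0.170, Σhalf²=0.379846
  +F: nom +46.600 → Σnom=80.570; wc +0.493/-0.493 → slack +1.822/-1.552; half-tol=0.493, Σhalf²=0.622895
  -G: nom -39.240 → Σnom=41.330; wc +0.072/-0.090 → slack +1.894/-1.642; half-tol=0.081, Σhalf²=0.629456
  +H: nom +10.300 → Σnom=51.630; wc +0.300/-0.200 → slack +2.194/-1.842; half-tol=0.250, Σhalf²=0.691956
  +I: nom +43.480 → Σnom=95.110; wc +0.208/-0.030 → slack +2.402/-1.872; half-tol=0.119, Σhalf²=0.706117
Nominal = 95.110. Worst-case = [95.110 - 1.872, 95.110 + 2.402] = [93.238, 97.512]. RSS = √0.706117 = 0.840.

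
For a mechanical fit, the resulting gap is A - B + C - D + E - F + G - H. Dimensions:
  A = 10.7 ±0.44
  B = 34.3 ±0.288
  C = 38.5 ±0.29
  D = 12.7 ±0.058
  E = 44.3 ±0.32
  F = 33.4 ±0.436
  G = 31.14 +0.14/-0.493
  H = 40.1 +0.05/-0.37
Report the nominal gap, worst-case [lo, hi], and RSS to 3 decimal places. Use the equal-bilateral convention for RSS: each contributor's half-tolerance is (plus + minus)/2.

nominal=4.140 wc=[1.765,6.482] rss=0.895

Stack each dimension's contribution:
  +A: nom +10.700 → Σnom=10.700; wc +0.440/-0.440 → slack +0.440/-0.440; half-tol=0.440, Σhalf²=0.193600
  -B: nom -34.300 → Σnom=-23.600; wc +0.288/-0.288 → slack +0.728/-0.728; half-tol=0.288, Σhalf²=0.276544
  +C: nom +38.500 → Σnom=14.900; wc +0.290/-0.290 → slack +1.018/-1.018; half-tol=0.290, Σhalf²=0.360644
  -D: nom -12.700 → Σnom=2.200; wc +0.058/-0.058 → slack +1.076/-1.076; half-tol=0.058, Σhalf²=0.364008
  +E: nom +44.300 → Σnom=46.500; wc +0.320/-0.320 → slack +1.396/-1.396; half-tol=0.320, Σhalf²=0.466408
  -F: nom -33.400 → Σnom=13.100; wc +0.436/-0.436 → slack +1.832/-1.832; half-tol=0.436, Σhalf²=0.656504
  +G: nom +31.140 → Σnom=44.240; wc +0.140/-0.493 → slack +1.972/-2.325; half-tol=0.317, Σhalf²=0.756676
  -H: nom -40.100 → Σnom=4.140; wc +0.370/-0.050 → slack +2.342/-2.375; half-tol=0.210, Σhalf²=0.800776
Nominal = 4.140. Worst-case = [4.140 - 2.375, 4.140 + 2.342] = [1.765, 6.482]. RSS = √0.800776 = 0.895.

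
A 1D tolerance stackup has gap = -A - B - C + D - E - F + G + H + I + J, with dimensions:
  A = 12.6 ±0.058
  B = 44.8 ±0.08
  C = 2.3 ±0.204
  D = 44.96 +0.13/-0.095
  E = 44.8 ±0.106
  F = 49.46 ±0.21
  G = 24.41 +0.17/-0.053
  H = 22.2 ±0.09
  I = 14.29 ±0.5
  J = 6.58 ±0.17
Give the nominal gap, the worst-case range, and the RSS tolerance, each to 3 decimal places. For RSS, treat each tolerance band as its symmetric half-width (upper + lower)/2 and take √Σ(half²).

Stack each dimension's contribution:
  -A: nom -12.600 → Σnom=-12.600; wc +0.058/-0.058 → slack +0.058/-0.058; half-tol=0.058, Σhalf²=0.003364
  -B: nom -44.800 → Σnom=-57.400; wc +0.080/-0.080 → slack +0.138/-0.138; half-tol=0.080, Σhalf²=0.009764
  -C: nom -2.300 → Σnom=-59.700; wc +0.204/-0.204 → slack +0.342/-0.342; half-tol=0.204, Σhalf²=0.051380
  +D: nom +44.960 → Σnom=-14.740; wc +0.130/-0.095 → slack +0.472/-0.437; half-tol=0.113, Σhalf²=0.064036
  -E: nom -44.800 → Σnom=-59.540; wc +0.106/-0.106 → slack +0.578/-0.543; half-tol=0.106, Σhalf²=0.075272
  -F: nom -49.460 → Σnom=-109.000; wc +0.210/-0.210 → slack +0.788/-0.753; half-tol=0.210, Σhalf²=0.119372
  +G: nom +24.410 → Σnom=-84.590; wc +0.170/-0.053 → slack +0.958/-0.806; half-tol=0.112, Σhalf²=0.131804
  +H: nom +22.200 → Σnom=-62.390; wc +0.090/-0.090 → slack +1.048/-0.896; half-tol=0.090, Σhalf²=0.139904
  +I: nom +14.290 → Σnom=-48.100; wc +0.500/-0.500 → slack +1.548/-1.396; half-tol=0.500, Σhalf²=0.389904
  +J: nom +6.580 → Σnom=-41.520; wc +0.170/-0.170 → slack +1.718/-1.566; half-tol=0.170, Σhalf²=0.418804
Nominal = -41.520. Worst-case = [-41.520 - 1.566, -41.520 + 1.718] = [-43.086, -39.802]. RSS = √0.418804 = 0.647.

nominal=-41.520 wc=[-43.086,-39.802] rss=0.647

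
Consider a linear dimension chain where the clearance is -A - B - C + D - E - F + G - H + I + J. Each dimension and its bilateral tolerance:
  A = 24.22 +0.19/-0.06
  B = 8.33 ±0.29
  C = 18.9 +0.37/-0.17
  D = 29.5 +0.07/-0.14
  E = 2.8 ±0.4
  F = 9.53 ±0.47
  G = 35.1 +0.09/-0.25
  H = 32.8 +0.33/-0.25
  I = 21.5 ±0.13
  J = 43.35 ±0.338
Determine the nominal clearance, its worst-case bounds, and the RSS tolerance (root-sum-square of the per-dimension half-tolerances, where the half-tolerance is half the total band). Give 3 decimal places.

nominal=32.870 wc=[29.962,35.138] rss=0.899

Stack each dimension's contribution:
  -A: nom -24.220 → Σnom=-24.220; wc +0.060/-0.190 → slack +0.060/-0.190; half-tol=0.125, Σhalf²=0.015625
  -B: nom -8.330 → Σnom=-32.550; wc +0.290/-0.290 → slack +0.350/-0.480; half-tol=0.290, Σhalf²=0.099725
  -C: nom -18.900 → Σnom=-51.450; wc +0.170/-0.370 → slack +0.520/-0.850; half-tol=0.270, Σhalf²=0.172625
  +D: nom +29.500 → Σnom=-21.950; wc +0.070/-0.140 → slack +0.590/-0.990; half-tol=0.105, Σhalf²=0.183650
  -E: nom -2.800 → Σnom=-24.750; wc +0.400/-0.400 → slack +0.990/-1.390; half-tol=0.400, Σhalf²=0.343650
  -F: nom -9.530 → Σnom=-34.280; wc +0.470/-0.470 → slack +1.460/-1.860; half-tol=0.470, Σhalf²=0.564550
  +G: nom +35.100 → Σnom=0.820; wc +0.090/-0.250 → slack +1.550/-2.110; half-tol=0.170, Σhalf²=0.593450
  -H: nom -32.800 → Σnom=-31.980; wc +0.250/-0.330 → slack +1.800/-2.440; half-tol=0.290, Σhalf²=0.677550
  +I: nom +21.500 → Σnom=-10.480; wc +0.130/-0.130 → slack +1.930/-2.570; half-tol=0.130, Σhalf²=0.694450
  +J: nom +43.350 → Σnom=32.870; wc +0.338/-0.338 → slack +2.268/-2.908; half-tol=0.338, Σhalf²=0.808694
Nominal = 32.870. Worst-case = [32.870 - 2.908, 32.870 + 2.268] = [29.962, 35.138]. RSS = √0.808694 = 0.899.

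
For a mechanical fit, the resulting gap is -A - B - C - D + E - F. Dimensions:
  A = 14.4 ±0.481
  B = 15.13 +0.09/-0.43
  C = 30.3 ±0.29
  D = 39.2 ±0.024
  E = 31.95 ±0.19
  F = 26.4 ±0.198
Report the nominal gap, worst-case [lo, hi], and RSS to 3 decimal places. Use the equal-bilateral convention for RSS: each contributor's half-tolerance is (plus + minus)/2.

nominal=-93.480 wc=[-94.753,-91.867] rss=0.677

Stack each dimension's contribution:
  -A: nom -14.400 → Σnom=-14.400; wc +0.481/-0.481 → slack +0.481/-0.481; half-tol=0.481, Σhalf²=0.231361
  -B: nom -15.130 → Σnom=-29.530; wc +0.430/-0.090 → slack +0.911/-0.571; half-tol=0.260, Σhalf²=0.298961
  -C: nom -30.300 → Σnom=-59.830; wc +0.290/-0.290 → slack +1.201/-0.861; half-tol=0.290, Σhalf²=0.383061
  -D: nom -39.200 → Σnom=-99.030; wc +0.024/-0.024 → slack +1.225/-0.885; half-tol=0.024, Σhalf²=0.383637
  +E: nom +31.950 → Σnom=-67.080; wc +0.190/-0.190 → slack +1.415/-1.075; half-tol=0.190, Σhalf²=0.419737
  -F: nom -26.400 → Σnom=-93.480; wc +0.198/-0.198 → slack +1.613/-1.273; half-tol=0.198, Σhalf²=0.458941
Nominal = -93.480. Worst-case = [-93.480 - 1.273, -93.480 + 1.613] = [-94.753, -91.867]. RSS = √0.458941 = 0.677.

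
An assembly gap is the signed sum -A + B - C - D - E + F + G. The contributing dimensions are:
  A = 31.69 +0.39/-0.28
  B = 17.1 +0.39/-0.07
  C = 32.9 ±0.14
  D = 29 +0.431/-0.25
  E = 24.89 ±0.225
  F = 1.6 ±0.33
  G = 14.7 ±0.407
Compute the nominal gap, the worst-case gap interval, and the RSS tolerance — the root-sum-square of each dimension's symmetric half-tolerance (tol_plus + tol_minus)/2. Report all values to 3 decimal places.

nominal=-85.080 wc=[-87.073,-83.058] rss=0.791

Stack each dimension's contribution:
  -A: nom -31.690 → Σnom=-31.690; wc +0.280/-0.390 → slack +0.280/-0.390; half-tol=0.335, Σhalf²=0.112225
  +B: nom +17.100 → Σnom=-14.590; wc +0.390/-0.070 → slack +0.670/-0.460; half-tol=0.230, Σhalf²=0.165125
  -C: nom -32.900 → Σnom=-47.490; wc +0.140/-0.140 → slack +0.810/-0.600; half-tol=0.140, Σhalf²=0.184725
  -D: nom -29.000 → Σnom=-76.490; wc +0.250/-0.431 → slack +1.060/-1.031; half-tol=0.341, Σhalf²=0.300665
  -E: nom -24.890 → Σnom=-101.380; wc +0.225/-0.225 → slack +1.285/-1.256; half-tol=0.225, Σhalf²=0.351290
  +F: nom +1.600 → Σnom=-99.780; wc +0.330/-0.330 → slack +1.615/-1.586; half-tol=0.330, Σhalf²=0.460190
  +G: nom +14.700 → Σnom=-85.080; wc +0.407/-0.407 → slack +2.022/-1.993; half-tol=0.407, Σhalf²=0.625839
Nominal = -85.080. Worst-case = [-85.080 - 1.993, -85.080 + 2.022] = [-87.073, -83.058]. RSS = √0.625839 = 0.791.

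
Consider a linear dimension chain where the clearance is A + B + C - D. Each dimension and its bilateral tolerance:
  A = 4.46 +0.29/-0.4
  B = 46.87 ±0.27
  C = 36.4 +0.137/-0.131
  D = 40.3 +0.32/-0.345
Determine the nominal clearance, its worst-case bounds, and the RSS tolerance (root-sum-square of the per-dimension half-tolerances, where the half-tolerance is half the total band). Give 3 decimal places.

nominal=47.430 wc=[46.309,48.472] rss=0.566

Stack each dimension's contribution:
  +A: nom +4.460 → Σnom=4.460; wc +0.290/-0.400 → slack +0.290/-0.400; half-tol=0.345, Σhalf²=0.119025
  +B: nom +46.870 → Σnom=51.330; wc +0.270/-0.270 → slack +0.560/-0.670; half-tol=0.270, Σhalf²=0.191925
  +C: nom +36.400 → Σnom=87.730; wc +0.137/-0.131 → slack +0.697/-0.801; half-tol=0.134, Σhalf²=0.209881
  -D: nom -40.300 → Σnom=47.430; wc +0.345/-0.320 → slack +1.042/-1.121; half-tol=0.333, Σhalf²=0.320437
Nominal = 47.430. Worst-case = [47.430 - 1.121, 47.430 + 1.042] = [46.309, 48.472]. RSS = √0.320437 = 0.566.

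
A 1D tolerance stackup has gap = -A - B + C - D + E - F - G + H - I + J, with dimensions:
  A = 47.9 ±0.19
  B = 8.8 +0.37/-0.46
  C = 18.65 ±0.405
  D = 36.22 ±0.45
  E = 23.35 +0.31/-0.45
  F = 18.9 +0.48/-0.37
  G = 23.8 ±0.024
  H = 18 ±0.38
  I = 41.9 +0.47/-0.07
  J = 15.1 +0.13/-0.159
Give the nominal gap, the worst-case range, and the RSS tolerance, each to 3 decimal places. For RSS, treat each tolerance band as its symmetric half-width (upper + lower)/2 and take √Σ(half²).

Stack each dimension's contribution:
  -A: nom -47.900 → Σnom=-47.900; wc +0.190/-0.190 → slack +0.190/-0.190; half-tol=0.190, Σhalf²=0.036100
  -B: nom -8.800 → Σnom=-56.700; wc +0.460/-0.370 → slack +0.650/-0.560; half-tol=0.415, Σhalf²=0.208325
  +C: nom +18.650 → Σnom=-38.050; wc +0.405/-0.405 → slack +1.055/-0.965; half-tol=0.405, Σhalf²=0.372350
  -D: nom -36.220 → Σnom=-74.270; wc +0.450/-0.450 → slack +1.505/-1.415; half-tol=0.450, Σhalf²=0.574850
  +E: nom +23.350 → Σnom=-50.920; wc +0.310/-0.450 → slack +1.815/-1.865; half-tol=0.380, Σhalf²=0.719250
  -F: nom -18.900 → Σnom=-69.820; wc +0.370/-0.480 → slack +2.185/-2.345; half-tol=0.425, Σhalf²=0.899875
  -G: nom -23.800 → Σnom=-93.620; wc +0.024/-0.024 → slack +2.209/-2.369; half-tol=0.024, Σhalf²=0.900451
  +H: nom +18.000 → Σnom=-75.620; wc +0.380/-0.380 → slack +2.589/-2.749; half-tol=0.380, Σhalf²=1.044851
  -I: nom -41.900 → Σnom=-117.520; wc +0.070/-0.470 → slack +2.659/-3.219; half-tol=0.270, Σhalf²=1.117751
  +J: nom +15.100 → Σnom=-102.420; wc +0.130/-0.159 → slack +2.789/-3.378; half-tol=0.145, Σhalf²=1.138631
Nominal = -102.420. Worst-case = [-102.420 - 3.378, -102.420 + 2.789] = [-105.798, -99.631]. RSS = √1.138631 = 1.067.

nominal=-102.420 wc=[-105.798,-99.631] rss=1.067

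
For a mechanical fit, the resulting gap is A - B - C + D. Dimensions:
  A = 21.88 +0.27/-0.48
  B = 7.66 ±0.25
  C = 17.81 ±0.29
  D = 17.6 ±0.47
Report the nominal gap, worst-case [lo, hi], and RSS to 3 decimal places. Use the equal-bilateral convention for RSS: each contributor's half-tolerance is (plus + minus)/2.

Stack each dimension's contribution:
  +A: nom +21.880 → Σnom=21.880; wc +0.270/-0.480 → slack +0.270/-0.480; half-tol=0.375, Σhalf²=0.140625
  -B: nom -7.660 → Σnom=14.220; wc +0.250/-0.250 → slack +0.520/-0.730; half-tol=0.250, Σhalf²=0.203125
  -C: nom -17.810 → Σnom=-3.590; wc +0.290/-0.290 → slack +0.810/-1.020; half-tol=0.290, Σhalf²=0.287225
  +D: nom +17.600 → Σnom=14.010; wc +0.470/-0.470 → slack +1.280/-1.490; half-tol=0.470, Σhalf²=0.508125
Nominal = 14.010. Worst-case = [14.010 - 1.490, 14.010 + 1.280] = [12.520, 15.290]. RSS = √0.508125 = 0.713.

nominal=14.010 wc=[12.520,15.290] rss=0.713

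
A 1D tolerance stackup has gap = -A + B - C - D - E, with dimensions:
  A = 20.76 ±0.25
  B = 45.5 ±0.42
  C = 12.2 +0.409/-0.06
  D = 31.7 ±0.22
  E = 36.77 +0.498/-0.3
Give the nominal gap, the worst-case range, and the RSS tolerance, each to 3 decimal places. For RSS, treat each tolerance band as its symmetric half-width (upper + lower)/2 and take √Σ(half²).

Stack each dimension's contribution:
  -A: nom -20.760 → Σnom=-20.760; wc +0.250/-0.250 → slack +0.250/-0.250; half-tol=0.250, Σhalf²=0.062500
  +B: nom +45.500 → Σnom=24.740; wc +0.420/-0.420 → slack +0.670/-0.670; half-tol=0.420, Σhalf²=0.238900
  -C: nom -12.200 → Σnom=12.540; wc +0.060/-0.409 → slack +0.730/-1.079; half-tol=0.234, Σhalf²=0.293890
  -D: nom -31.700 → Σnom=-19.160; wc +0.220/-0.220 → slack +0.950/-1.299; half-tol=0.220, Σhalf²=0.342290
  -E: nom -36.770 → Σnom=-55.930; wc +0.300/-0.498 → slack +1.250/-1.797; half-tol=0.399, Σhalf²=0.501491
Nominal = -55.930. Worst-case = [-55.930 - 1.797, -55.930 + 1.250] = [-57.727, -54.680]. RSS = √0.501491 = 0.708.

nominal=-55.930 wc=[-57.727,-54.680] rss=0.708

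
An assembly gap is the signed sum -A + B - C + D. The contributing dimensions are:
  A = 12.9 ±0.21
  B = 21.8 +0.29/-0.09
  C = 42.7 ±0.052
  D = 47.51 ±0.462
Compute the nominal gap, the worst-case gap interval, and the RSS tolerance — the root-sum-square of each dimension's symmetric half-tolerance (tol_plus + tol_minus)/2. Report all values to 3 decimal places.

Stack each dimension's contribution:
  -A: nom -12.900 → Σnom=-12.900; wc +0.210/-0.210 → slack +0.210/-0.210; half-tol=0.210, Σhalf²=0.044100
  +B: nom +21.800 → Σnom=8.900; wc +0.290/-0.090 → slack +0.500/-0.300; half-tol=0.190, Σhalf²=0.080200
  -C: nom -42.700 → Σnom=-33.800; wc +0.052/-0.052 → slack +0.552/-0.352; half-tol=0.052, Σhalf²=0.082904
  +D: nom +47.510 → Σnom=13.710; wc +0.462/-0.462 → slack +1.014/-0.814; half-tol=0.462, Σhalf²=0.296348
Nominal = 13.710. Worst-case = [13.710 - 0.814, 13.710 + 1.014] = [12.896, 14.724]. RSS = √0.296348 = 0.544.

nominal=13.710 wc=[12.896,14.724] rss=0.544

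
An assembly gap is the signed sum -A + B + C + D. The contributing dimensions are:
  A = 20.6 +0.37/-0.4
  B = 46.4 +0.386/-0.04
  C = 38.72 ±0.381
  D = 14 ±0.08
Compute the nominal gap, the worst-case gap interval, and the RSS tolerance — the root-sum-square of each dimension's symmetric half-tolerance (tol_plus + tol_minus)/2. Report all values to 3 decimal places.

nominal=78.520 wc=[77.649,79.767] rss=0.587

Stack each dimension's contribution:
  -A: nom -20.600 → Σnom=-20.600; wc +0.400/-0.370 → slack +0.400/-0.370; half-tol=0.385, Σhalf²=0.148225
  +B: nom +46.400 → Σnom=25.800; wc +0.386/-0.040 → slack +0.786/-0.410; half-tol=0.213, Σhalf²=0.193594
  +C: nom +38.720 → Σnom=64.520; wc +0.381/-0.381 → slack +1.167/-0.791; half-tol=0.381, Σhalf²=0.338755
  +D: nom +14.000 → Σnom=78.520; wc +0.080/-0.080 → slack +1.247/-0.871; half-tol=0.080, Σhalf²=0.345155
Nominal = 78.520. Worst-case = [78.520 - 0.871, 78.520 + 1.247] = [77.649, 79.767]. RSS = √0.345155 = 0.587.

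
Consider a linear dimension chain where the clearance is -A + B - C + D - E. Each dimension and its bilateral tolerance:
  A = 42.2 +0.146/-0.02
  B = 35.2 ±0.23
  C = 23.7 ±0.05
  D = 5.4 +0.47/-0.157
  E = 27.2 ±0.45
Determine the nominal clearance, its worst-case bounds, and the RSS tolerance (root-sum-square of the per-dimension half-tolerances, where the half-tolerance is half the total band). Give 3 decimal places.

nominal=-52.500 wc=[-53.533,-51.280] rss=0.603

Stack each dimension's contribution:
  -A: nom -42.200 → Σnom=-42.200; wc +0.020/-0.146 → slack +0.020/-0.146; half-tol=0.083, Σhalf²=0.006889
  +B: nom +35.200 → Σnom=-7.000; wc +0.230/-0.230 → slack +0.250/-0.376; half-tol=0.230, Σhalf²=0.059789
  -C: nom -23.700 → Σnom=-30.700; wc +0.050/-0.050 → slack +0.300/-0.426; half-tol=0.050, Σhalf²=0.062289
  +D: nom +5.400 → Σnom=-25.300; wc +0.470/-0.157 → slack +0.770/-0.583; half-tol=0.314, Σhalf²=0.160571
  -E: nom -27.200 → Σnom=-52.500; wc +0.450/-0.450 → slack +1.220/-1.033; half-tol=0.450, Σhalf²=0.363071
Nominal = -52.500. Worst-case = [-52.500 - 1.033, -52.500 + 1.220] = [-53.533, -51.280]. RSS = √0.363071 = 0.603.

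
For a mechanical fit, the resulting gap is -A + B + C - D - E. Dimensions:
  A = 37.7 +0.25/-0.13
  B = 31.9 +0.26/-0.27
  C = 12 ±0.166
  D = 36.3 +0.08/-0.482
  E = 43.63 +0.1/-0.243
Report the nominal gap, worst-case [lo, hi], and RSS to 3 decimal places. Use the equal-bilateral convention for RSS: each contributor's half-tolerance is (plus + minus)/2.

Stack each dimension's contribution:
  -A: nom -37.700 → Σnom=-37.700; wc +0.130/-0.250 → slack +0.130/-0.250; half-tol=0.190, Σhalf²=0.036100
  +B: nom +31.900 → Σnom=-5.800; wc +0.260/-0.270 → slack +0.390/-0.520; half-tol=0.265, Σhalf²=0.106325
  +C: nom +12.000 → Σnom=6.200; wc +0.166/-0.166 → slack +0.556/-0.686; half-tol=0.166, Σhalf²=0.133881
  -D: nom -36.300 → Σnom=-30.100; wc +0.482/-0.080 → slack +1.038/-0.766; half-tol=0.281, Σhalf²=0.212842
  -E: nom -43.630 → Σnom=-73.730; wc +0.243/-0.100 → slack +1.281/-0.866; half-tol=0.171, Σhalf²=0.242254
Nominal = -73.730. Worst-case = [-73.730 - 0.866, -73.730 + 1.281] = [-74.596, -72.449]. RSS = √0.242254 = 0.492.

nominal=-73.730 wc=[-74.596,-72.449] rss=0.492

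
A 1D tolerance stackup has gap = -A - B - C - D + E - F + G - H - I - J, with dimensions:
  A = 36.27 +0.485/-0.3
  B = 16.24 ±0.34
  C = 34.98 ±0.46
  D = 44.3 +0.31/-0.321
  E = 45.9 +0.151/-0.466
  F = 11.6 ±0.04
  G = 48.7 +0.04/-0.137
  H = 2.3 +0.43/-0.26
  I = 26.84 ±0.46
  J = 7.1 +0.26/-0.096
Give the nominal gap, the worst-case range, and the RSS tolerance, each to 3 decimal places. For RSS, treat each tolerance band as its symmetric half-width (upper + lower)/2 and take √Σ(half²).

Stack each dimension's contribution:
  -A: nom -36.270 → Σnom=-36.270; wc +0.300/-0.485 → slack +0.300/-0.485; half-tol=0.392, Σhalf²=0.154056
  -B: nom -16.240 → Σnom=-52.510; wc +0.340/-0.340 → slack +0.640/-0.825; half-tol=0.340, Σhalf²=0.269656
  -C: nom -34.980 → Σnom=-87.490; wc +0.460/-0.460 → slack +1.100/-1.285; half-tol=0.460, Σhalf²=0.481256
  -D: nom -44.300 → Σnom=-131.790; wc +0.321/-0.310 → slack +1.421/-1.595; half-tol=0.316, Σhalf²=0.580796
  +E: nom +45.900 → Σnom=-85.890; wc +0.151/-0.466 → slack +1.572/-2.061; half-tol=0.308, Σhalf²=0.675969
  -F: nom -11.600 → Σnom=-97.490; wc +0.040/-0.040 → slack +1.612/-2.101; half-tol=0.040, Σhalf²=0.677569
  +G: nom +48.700 → Σnom=-48.790; wc +0.040/-0.137 → slack +1.652/-2.238; half-tol=0.089, Σhalf²=0.685401
  -H: nom -2.300 → Σnom=-51.090; wc +0.260/-0.430 → slack +1.912/-2.668; half-tol=0.345, Σhalf²=0.804426
  -I: nom -26.840 → Σnom=-77.930; wc +0.460/-0.460 → slack +2.372/-3.128; half-tol=0.460, Σhalf²=1.016026
  -J: nom -7.100 → Σnom=-85.030; wc +0.096/-0.260 → slack +2.468/-3.388; half-tol=0.178, Σhalf²=1.047710
Nominal = -85.030. Worst-case = [-85.030 - 3.388, -85.030 + 2.468] = [-88.418, -82.562]. RSS = √1.047710 = 1.024.

nominal=-85.030 wc=[-88.418,-82.562] rss=1.024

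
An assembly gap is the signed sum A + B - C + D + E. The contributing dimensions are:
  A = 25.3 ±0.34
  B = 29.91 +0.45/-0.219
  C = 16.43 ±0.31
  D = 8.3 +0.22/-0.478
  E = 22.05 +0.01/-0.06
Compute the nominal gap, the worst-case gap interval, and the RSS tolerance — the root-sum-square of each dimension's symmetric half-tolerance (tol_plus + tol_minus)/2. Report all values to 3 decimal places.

Stack each dimension's contribution:
  +A: nom +25.300 → Σnom=25.300; wc +0.340/-0.340 → slack +0.340/-0.340; half-tol=0.340, Σhalf²=0.115600
  +B: nom +29.910 → Σnom=55.210; wc +0.450/-0.219 → slack +0.790/-0.559; half-tol=0.335, Σhalf²=0.227490
  -C: nom -16.430 → Σnom=38.780; wc +0.310/-0.310 → slack +1.100/-0.869; half-tol=0.310, Σhalf²=0.323590
  +D: nom +8.300 → Σnom=47.080; wc +0.220/-0.478 → slack +1.320/-1.347; half-tol=0.349, Σhalf²=0.445391
  +E: nom +22.050 → Σnom=69.130; wc +0.010/-0.060 → slack +1.330/-1.407; half-tol=0.035, Σhalf²=0.446616
Nominal = 69.130. Worst-case = [69.130 - 1.407, 69.130 + 1.330] = [67.723, 70.460]. RSS = √0.446616 = 0.668.

nominal=69.130 wc=[67.723,70.460] rss=0.668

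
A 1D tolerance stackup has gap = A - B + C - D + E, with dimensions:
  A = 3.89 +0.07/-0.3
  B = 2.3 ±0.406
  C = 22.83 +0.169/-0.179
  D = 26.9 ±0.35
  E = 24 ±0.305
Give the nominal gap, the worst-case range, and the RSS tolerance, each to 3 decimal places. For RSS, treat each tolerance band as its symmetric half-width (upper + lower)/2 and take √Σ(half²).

Stack each dimension's contribution:
  +A: nom +3.890 → Σnom=3.890; wc +0.070/-0.300 → slack +0.070/-0.300; half-tol=0.185, Σhalf²=0.034225
  -B: nom -2.300 → Σnom=1.590; wc +0.406/-0.406 → slack +0.476/-0.706; half-tol=0.406, Σhalf²=0.199061
  +C: nom +22.830 → Σnom=24.420; wc +0.169/-0.179 → slack +0.645/-0.885; half-tol=0.174, Σhalf²=0.229337
  -D: nom -26.900 → Σnom=-2.480; wc +0.350/-0.350 → slack +0.995/-1.235; half-tol=0.350, Σhalf²=0.351837
  +E: nom +24.000 → Σnom=21.520; wc +0.305/-0.305 → slack +1.300/-1.540; half-tol=0.305, Σhalf²=0.444862
Nominal = 21.520. Worst-case = [21.520 - 1.540, 21.520 + 1.300] = [19.980, 22.820]. RSS = √0.444862 = 0.667.

nominal=21.520 wc=[19.980,22.820] rss=0.667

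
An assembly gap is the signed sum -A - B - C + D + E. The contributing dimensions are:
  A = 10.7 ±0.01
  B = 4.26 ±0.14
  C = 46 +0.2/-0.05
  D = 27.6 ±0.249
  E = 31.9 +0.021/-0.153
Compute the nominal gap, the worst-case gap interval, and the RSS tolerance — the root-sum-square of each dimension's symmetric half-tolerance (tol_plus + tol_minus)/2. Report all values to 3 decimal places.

Stack each dimension's contribution:
  -A: nom -10.700 → Σnom=-10.700; wc +0.010/-0.010 → slack +0.010/-0.010; half-tol=0.010, Σhalf²=0.000100
  -B: nom -4.260 → Σnom=-14.960; wc +0.140/-0.140 → slack +0.150/-0.150; half-tol=0.140, Σhalf²=0.019700
  -C: nom -46.000 → Σnom=-60.960; wc +0.050/-0.200 → slack +0.200/-0.350; half-tol=0.125, Σhalf²=0.035325
  +D: nom +27.600 → Σnom=-33.360; wc +0.249/-0.249 → slack +0.449/-0.599; half-tol=0.249, Σhalf²=0.097326
  +E: nom +31.900 → Σnom=-1.460; wc +0.021/-0.153 → slack +0.470/-0.752; half-tol=0.087, Σhalf²=0.104895
Nominal = -1.460. Worst-case = [-1.460 - 0.752, -1.460 + 0.470] = [-2.212, -0.990]. RSS = √0.104895 = 0.324.

nominal=-1.460 wc=[-2.212,-0.990] rss=0.324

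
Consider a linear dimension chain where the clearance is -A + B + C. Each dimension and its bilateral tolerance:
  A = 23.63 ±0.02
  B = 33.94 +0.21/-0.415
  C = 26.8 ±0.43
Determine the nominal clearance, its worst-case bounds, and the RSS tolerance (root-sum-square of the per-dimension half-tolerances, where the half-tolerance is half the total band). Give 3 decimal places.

nominal=37.110 wc=[36.245,37.770] rss=0.532

Stack each dimension's contribution:
  -A: nom -23.630 → Σnom=-23.630; wc +0.020/-0.020 → slack +0.020/-0.020; half-tol=0.020, Σhalf²=0.000400
  +B: nom +33.940 → Σnom=10.310; wc +0.210/-0.415 → slack +0.230/-0.435; half-tol=0.312, Σhalf²=0.098056
  +C: nom +26.800 → Σnom=37.110; wc +0.430/-0.430 → slack +0.660/-0.865; half-tol=0.430, Σhalf²=0.282956
Nominal = 37.110. Worst-case = [37.110 - 0.865, 37.110 + 0.660] = [36.245, 37.770]. RSS = √0.282956 = 0.532.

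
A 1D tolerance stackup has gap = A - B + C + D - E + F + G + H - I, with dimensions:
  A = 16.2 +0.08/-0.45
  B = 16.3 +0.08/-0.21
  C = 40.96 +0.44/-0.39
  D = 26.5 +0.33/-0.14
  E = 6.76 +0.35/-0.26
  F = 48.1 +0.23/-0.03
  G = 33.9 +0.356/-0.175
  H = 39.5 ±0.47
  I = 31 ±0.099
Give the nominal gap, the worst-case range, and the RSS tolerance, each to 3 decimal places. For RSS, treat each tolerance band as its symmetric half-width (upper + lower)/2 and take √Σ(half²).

nominal=151.100 wc=[148.916,153.575] rss=0.854

Stack each dimension's contribution:
  +A: nom +16.200 → Σnom=16.200; wc +0.080/-0.450 → slack +0.080/-0.450; half-tol=0.265, Σhalf²=0.070225
  -B: nom -16.300 → Σnom=-0.100; wc +0.210/-0.080 → slack +0.290/-0.530; half-tol=0.145, Σhalf²=0.091250
  +C: nom +40.960 → Σnom=40.860; wc +0.440/-0.390 → slack +0.730/-0.920; half-tol=0.415, Σhalf²=0.263475
  +D: nom +26.500 → Σnom=67.360; wc +0.330/-0.140 → slack +1.060/-1.060; half-tol=0.235, Σhalf²=0.318700
  -E: nom -6.760 → Σnom=60.600; wc +0.260/-0.350 → slack +1.320/-1.410; half-tol=0.305, Σhalf²=0.411725
  +F: nom +48.100 → Σnom=108.700; wc +0.230/-0.030 → slack +1.550/-1.440; half-tol=0.130, Σhalf²=0.428625
  +G: nom +33.900 → Σnom=142.600; wc +0.356/-0.175 → slack +1.906/-1.615; half-tol=0.265, Σhalf²=0.499115
  +H: nom +39.500 → Σnom=182.100; wc +0.470/-0.470 → slack +2.376/-2.085; half-tol=0.470, Σhalf²=0.720015
  -I: nom -31.000 → Σnom=151.100; wc +0.099/-0.099 → slack +2.475/-2.184; half-tol=0.099, Σhalf²=0.729816
Nominal = 151.100. Worst-case = [151.100 - 2.184, 151.100 + 2.475] = [148.916, 153.575]. RSS = √0.729816 = 0.854.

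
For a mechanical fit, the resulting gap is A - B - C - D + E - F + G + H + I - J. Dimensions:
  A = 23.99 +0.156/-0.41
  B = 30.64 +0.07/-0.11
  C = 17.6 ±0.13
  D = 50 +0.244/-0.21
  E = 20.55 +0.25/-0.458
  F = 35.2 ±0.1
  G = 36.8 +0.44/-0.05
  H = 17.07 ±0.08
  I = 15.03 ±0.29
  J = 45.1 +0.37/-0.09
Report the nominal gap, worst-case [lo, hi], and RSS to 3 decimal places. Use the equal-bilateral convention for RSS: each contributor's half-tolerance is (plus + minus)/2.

Stack each dimension's contribution:
  +A: nom +23.990 → Σnom=23.990; wc +0.156/-0.410 → slack +0.156/-0.410; half-tol=0.283, Σhalf²=0.080089
  -B: nom -30.640 → Σnom=-6.650; wc +0.110/-0.070 → slack +0.266/-0.480; half-tol=0.090, Σhalf²=0.088189
  -C: nom -17.600 → Σnom=-24.250; wc +0.130/-0.130 → slack +0.396/-0.610; half-tol=0.130, Σhalf²=0.105089
  -D: nom -50.000 → Σnom=-74.250; wc +0.210/-0.244 → slack +0.606/-0.854; half-tol=0.227, Σhalf²=0.156618
  +E: nom +20.550 → Σnom=-53.700; wc +0.250/-0.458 → slack +0.856/-1.312; half-tol=0.354, Σhalf²=0.281934
  -F: nom -35.200 → Σnom=-88.900; wc +0.100/-0.100 → slack +0.956/-1.412; half-tol=0.100, Σhalf²=0.291934
  +G: nom +36.800 → Σnom=-52.100; wc +0.440/-0.050 → slack +1.396/-1.462; half-tol=0.245, Σhalf²=0.351959
  +H: nom +17.070 → Σnom=-35.030; wc +0.080/-0.080 → slack +1.476/-1.542; half-tol=0.080, Σhalf²=0.358359
  +I: nom +15.030 → Σnom=-20.000; wc +0.290/-0.290 → slack +1.766/-1.832; half-tol=0.290, Σhalf²=0.442459
  -J: nom -45.100 → Σnom=-65.100; wc +0.090/-0.370 → slack +1.856/-2.202; half-tol=0.230, Σhalf²=0.495359
Nominal = -65.100. Worst-case = [-65.100 - 2.202, -65.100 + 1.856] = [-67.302, -63.244]. RSS = √0.495359 = 0.704.

nominal=-65.100 wc=[-67.302,-63.244] rss=0.704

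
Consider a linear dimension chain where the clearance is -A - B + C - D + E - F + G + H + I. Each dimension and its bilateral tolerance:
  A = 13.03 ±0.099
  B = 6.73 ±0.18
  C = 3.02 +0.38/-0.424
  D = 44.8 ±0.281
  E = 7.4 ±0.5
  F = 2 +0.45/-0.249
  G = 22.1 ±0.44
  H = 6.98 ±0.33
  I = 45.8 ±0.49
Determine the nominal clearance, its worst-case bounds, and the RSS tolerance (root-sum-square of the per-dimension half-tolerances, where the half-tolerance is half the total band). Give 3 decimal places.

Stack each dimension's contribution:
  -A: nom -13.030 → Σnom=-13.030; wc +0.099/-0.099 → slack +0.099/-0.099; half-tol=0.099, Σhalf²=0.009801
  -B: nom -6.730 → Σnom=-19.760; wc +0.180/-0.180 → slack +0.279/-0.279; half-tol=0.180, Σhalf²=0.042201
  +C: nom +3.020 → Σnom=-16.740; wc +0.380/-0.424 → slack +0.659/-0.703; half-tol=0.402, Σhalf²=0.203805
  -D: nom -44.800 → Σnom=-61.540; wc +0.281/-0.281 → slack +0.940/-0.984; half-tol=0.281, Σhalf²=0.282766
  +E: nom +7.400 → Σnom=-54.140; wc +0.500/-0.500 → slack +1.440/-1.484; half-tol=0.500, Σhalf²=0.532766
  -F: nom -2.000 → Σnom=-56.140; wc +0.249/-0.450 → slack +1.689/-1.934; half-tol=0.350, Σhalf²=0.654916
  +G: nom +22.100 → Σnom=-34.040; wc +0.440/-0.440 → slack +2.129/-2.374; half-tol=0.440, Σhalf²=0.848516
  +H: nom +6.980 → Σnom=-27.060; wc +0.330/-0.330 → slack +2.459/-2.704; half-tol=0.330, Σhalf²=0.957416
  +I: nom +45.800 → Σnom=18.740; wc +0.490/-0.490 → slack +2.949/-3.194; half-tol=0.490, Σhalf²=1.197516
Nominal = 18.740. Worst-case = [18.740 - 3.194, 18.740 + 2.949] = [15.546, 21.689]. RSS = √1.197516 = 1.094.

nominal=18.740 wc=[15.546,21.689] rss=1.094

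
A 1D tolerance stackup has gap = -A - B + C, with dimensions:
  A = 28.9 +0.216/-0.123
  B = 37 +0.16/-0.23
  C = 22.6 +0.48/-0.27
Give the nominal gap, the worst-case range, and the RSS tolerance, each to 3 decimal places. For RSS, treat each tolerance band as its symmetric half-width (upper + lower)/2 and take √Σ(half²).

Stack each dimension's contribution:
  -A: nom -28.900 → Σnom=-28.900; wc +0.123/-0.216 → slack +0.123/-0.216; half-tol=0.169, Σhalf²=0.028730
  -B: nom -37.000 → Σnom=-65.900; wc +0.230/-0.160 → slack +0.353/-0.376; half-tol=0.195, Σhalf²=0.066755
  +C: nom +22.600 → Σnom=-43.300; wc +0.480/-0.270 → slack +0.833/-0.646; half-tol=0.375, Σhalf²=0.207380
Nominal = -43.300. Worst-case = [-43.300 - 0.646, -43.300 + 0.833] = [-43.946, -42.467]. RSS = √0.207380 = 0.455.

nominal=-43.300 wc=[-43.946,-42.467] rss=0.455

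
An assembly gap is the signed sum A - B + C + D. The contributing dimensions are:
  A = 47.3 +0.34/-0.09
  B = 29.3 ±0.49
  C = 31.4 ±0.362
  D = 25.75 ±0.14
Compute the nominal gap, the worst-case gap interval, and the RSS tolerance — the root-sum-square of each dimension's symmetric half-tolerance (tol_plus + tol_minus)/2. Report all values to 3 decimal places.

nominal=75.150 wc=[74.068,76.482] rss=0.661

Stack each dimension's contribution:
  +A: nom +47.300 → Σnom=47.300; wc +0.340/-0.090 → slack +0.340/-0.090; half-tol=0.215, Σhalf²=0.046225
  -B: nom -29.300 → Σnom=18.000; wc +0.490/-0.490 → slack +0.830/-0.580; half-tol=0.490, Σhalf²=0.286325
  +C: nom +31.400 → Σnom=49.400; wc +0.362/-0.362 → slack +1.192/-0.942; half-tol=0.362, Σhalf²=0.417369
  +D: nom +25.750 → Σnom=75.150; wc +0.140/-0.140 → slack +1.332/-1.082; half-tol=0.140, Σhalf²=0.436969
Nominal = 75.150. Worst-case = [75.150 - 1.082, 75.150 + 1.332] = [74.068, 76.482]. RSS = √0.436969 = 0.661.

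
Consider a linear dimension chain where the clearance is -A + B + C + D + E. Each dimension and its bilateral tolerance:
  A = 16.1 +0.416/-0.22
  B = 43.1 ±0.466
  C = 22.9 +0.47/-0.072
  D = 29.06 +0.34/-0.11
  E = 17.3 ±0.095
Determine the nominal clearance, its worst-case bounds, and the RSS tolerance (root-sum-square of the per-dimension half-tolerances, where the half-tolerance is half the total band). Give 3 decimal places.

Stack each dimension's contribution:
  -A: nom -16.100 → Σnom=-16.100; wc +0.220/-0.416 → slack +0.220/-0.416; half-tol=0.318, Σhalf²=0.101124
  +B: nom +43.100 → Σnom=27.000; wc +0.466/-0.466 → slack +0.686/-0.882; half-tol=0.466, Σhalf²=0.318280
  +C: nom +22.900 → Σnom=49.900; wc +0.470/-0.072 → slack +1.156/-0.954; half-tol=0.271, Σhalf²=0.391721
  +D: nom +29.060 → Σnom=78.960; wc +0.340/-0.110 → slack +1.496/-1.064; half-tol=0.225, Σhalf²=0.442346
  +E: nom +17.300 → Σnom=96.260; wc +0.095/-0.095 → slack +1.591/-1.159; half-tol=0.095, Σhalf²=0.451371
Nominal = 96.260. Worst-case = [96.260 - 1.159, 96.260 + 1.591] = [95.101, 97.851]. RSS = √0.451371 = 0.672.

nominal=96.260 wc=[95.101,97.851] rss=0.672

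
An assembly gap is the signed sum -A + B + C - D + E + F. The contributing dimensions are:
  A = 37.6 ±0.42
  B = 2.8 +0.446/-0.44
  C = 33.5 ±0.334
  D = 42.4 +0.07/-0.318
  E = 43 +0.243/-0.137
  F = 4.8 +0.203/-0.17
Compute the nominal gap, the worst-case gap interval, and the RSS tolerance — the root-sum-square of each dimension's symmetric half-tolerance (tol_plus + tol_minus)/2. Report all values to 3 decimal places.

Stack each dimension's contribution:
  -A: nom -37.600 → Σnom=-37.600; wc +0.420/-0.420 → slack +0.420/-0.420; half-tol=0.420, Σhalf²=0.176400
  +B: nom +2.800 → Σnom=-34.800; wc +0.446/-0.440 → slack +0.866/-0.860; half-tol=0.443, Σhalf²=0.372649
  +C: nom +33.500 → Σnom=-1.300; wc +0.334/-0.334 → slack +1.200/-1.194; half-tol=0.334, Σhalf²=0.484205
  -D: nom -42.400 → Σnom=-43.700; wc +0.318/-0.070 → slack +1.518/-1.264; half-tol=0.194, Σhalf²=0.521841
  +E: nom +43.000 → Σnom=-0.700; wc +0.243/-0.137 → slack +1.761/-1.401; half-tol=0.190, Σhalf²=0.557941
  +F: nom +4.800 → Σnom=4.100; wc +0.203/-0.170 → slack +1.964/-1.571; half-tol=0.186, Σhalf²=0.592723
Nominal = 4.100. Worst-case = [4.100 - 1.571, 4.100 + 1.964] = [2.529, 6.064]. RSS = √0.592723 = 0.770.

nominal=4.100 wc=[2.529,6.064] rss=0.770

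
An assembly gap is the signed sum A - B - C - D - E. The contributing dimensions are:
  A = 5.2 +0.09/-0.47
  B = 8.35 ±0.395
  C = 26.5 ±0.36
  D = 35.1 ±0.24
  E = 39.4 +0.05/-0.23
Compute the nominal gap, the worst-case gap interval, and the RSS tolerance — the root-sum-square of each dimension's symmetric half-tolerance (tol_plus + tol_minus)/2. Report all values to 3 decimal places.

Stack each dimension's contribution:
  +A: nom +5.200 → Σnom=5.200; wc +0.090/-0.470 → slack +0.090/-0.470; half-tol=0.280, Σhalf²=0.078400
  -B: nom -8.350 → Σnom=-3.150; wc +0.395/-0.395 → slack +0.485/-0.865; half-tol=0.395, Σhalf²=0.234425
  -C: nom -26.500 → Σnom=-29.650; wc +0.360/-0.360 → slack +0.845/-1.225; half-tol=0.360, Σhalf²=0.364025
  -D: nom -35.100 → Σnom=-64.750; wc +0.240/-0.240 → slack +1.085/-1.465; half-tol=0.240, Σhalf²=0.421625
  -E: nom -39.400 → Σnom=-104.150; wc +0.230/-0.050 → slack +1.315/-1.515; half-tol=0.140, Σhalf²=0.441225
Nominal = -104.150. Worst-case = [-104.150 - 1.515, -104.150 + 1.315] = [-105.665, -102.835]. RSS = √0.441225 = 0.664.

nominal=-104.150 wc=[-105.665,-102.835] rss=0.664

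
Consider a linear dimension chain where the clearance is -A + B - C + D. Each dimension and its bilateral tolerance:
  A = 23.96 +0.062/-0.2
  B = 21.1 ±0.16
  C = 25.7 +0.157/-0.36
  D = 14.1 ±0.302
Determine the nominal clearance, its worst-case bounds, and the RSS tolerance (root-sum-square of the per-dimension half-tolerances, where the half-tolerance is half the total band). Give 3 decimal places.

Stack each dimension's contribution:
  -A: nom -23.960 → Σnom=-23.960; wc +0.200/-0.062 → slack +0.200/-0.062; half-tol=0.131, Σhalf²=0.017161
  +B: nom +21.100 → Σnom=-2.860; wc +0.160/-0.160 → slack +0.360/-0.222; half-tol=0.160, Σhalf²=0.042761
  -C: nom -25.700 → Σnom=-28.560; wc +0.360/-0.157 → slack +0.720/-0.379; half-tol=0.259, Σhalf²=0.109583
  +D: nom +14.100 → Σnom=-14.460; wc +0.302/-0.302 → slack +1.022/-0.681; half-tol=0.302, Σhalf²=0.200787
Nominal = -14.460. Worst-case = [-14.460 - 0.681, -14.460 + 1.022] = [-15.141, -13.438]. RSS = √0.200787 = 0.448.

nominal=-14.460 wc=[-15.141,-13.438] rss=0.448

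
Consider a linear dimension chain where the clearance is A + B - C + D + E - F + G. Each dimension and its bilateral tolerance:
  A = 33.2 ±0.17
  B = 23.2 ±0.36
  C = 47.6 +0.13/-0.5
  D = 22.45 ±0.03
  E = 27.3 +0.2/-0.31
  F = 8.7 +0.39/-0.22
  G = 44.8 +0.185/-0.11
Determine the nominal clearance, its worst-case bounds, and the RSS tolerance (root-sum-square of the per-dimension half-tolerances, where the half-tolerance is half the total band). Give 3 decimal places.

nominal=94.650 wc=[93.150,96.315] rss=0.662

Stack each dimension's contribution:
  +A: nom +33.200 → Σnom=33.200; wc +0.170/-0.170 → slack +0.170/-0.170; half-tol=0.170, Σhalf²=0.028900
  +B: nom +23.200 → Σnom=56.400; wc +0.360/-0.360 → slack +0.530/-0.530; half-tol=0.360, Σhalf²=0.158500
  -C: nom -47.600 → Σnom=8.800; wc +0.500/-0.130 → slack +1.030/-0.660; half-tol=0.315, Σhalf²=0.257725
  +D: nom +22.450 → Σnom=31.250; wc +0.030/-0.030 → slack +1.060/-0.690; half-tol=0.030, Σhalf²=0.258625
  +E: nom +27.300 → Σnom=58.550; wc +0.200/-0.310 → slack +1.260/-1.000; half-tol=0.255, Σhalf²=0.323650
  -F: nom -8.700 → Σnom=49.850; wc +0.220/-0.390 → slack +1.480/-1.390; half-tol=0.305, Σhalf²=0.416675
  +G: nom +44.800 → Σnom=94.650; wc +0.185/-0.110 → slack +1.665/-1.500; half-tol=0.147, Σhalf²=0.438431
Nominal = 94.650. Worst-case = [94.650 - 1.500, 94.650 + 1.665] = [93.150, 96.315]. RSS = √0.438431 = 0.662.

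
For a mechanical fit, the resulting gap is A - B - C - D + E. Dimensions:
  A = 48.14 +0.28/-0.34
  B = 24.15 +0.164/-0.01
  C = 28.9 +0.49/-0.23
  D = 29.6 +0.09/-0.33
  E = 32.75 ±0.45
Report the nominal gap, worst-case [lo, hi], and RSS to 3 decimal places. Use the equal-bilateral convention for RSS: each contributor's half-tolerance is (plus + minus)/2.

nominal=-1.760 wc=[-3.294,-0.460] rss=0.693

Stack each dimension's contribution:
  +A: nom +48.140 → Σnom=48.140; wc +0.280/-0.340 → slack +0.280/-0.340; half-tol=0.310, Σhalf²=0.096100
  -B: nom -24.150 → Σnom=23.990; wc +0.010/-0.164 → slack +0.290/-0.504; half-tol=0.087, Σhalf²=0.103669
  -C: nom -28.900 → Σnom=-4.910; wc +0.230/-0.490 → slack +0.520/-0.994; half-tol=0.360, Σhalf²=0.233269
  -D: nom -29.600 → Σnom=-34.510; wc +0.330/-0.090 → slack +0.850/-1.084; half-tol=0.210, Σhalf²=0.277369
  +E: nom +32.750 → Σnom=-1.760; wc +0.450/-0.450 → slack +1.300/-1.534; half-tol=0.450, Σhalf²=0.479869
Nominal = -1.760. Worst-case = [-1.760 - 1.534, -1.760 + 1.300] = [-3.294, -0.460]. RSS = √0.479869 = 0.693.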